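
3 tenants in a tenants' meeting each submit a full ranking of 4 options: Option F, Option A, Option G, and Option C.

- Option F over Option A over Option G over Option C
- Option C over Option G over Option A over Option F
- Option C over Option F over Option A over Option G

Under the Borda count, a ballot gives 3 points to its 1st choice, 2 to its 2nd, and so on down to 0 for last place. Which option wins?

Borda scores:
  Option F: 3 + 0 + 2 = 5
  Option A: 2 + 1 + 1 = 4
  Option G: 1 + 2 + 0 = 3
  Option C: 0 + 3 + 3 = 6
Option C has the highest total.

Option C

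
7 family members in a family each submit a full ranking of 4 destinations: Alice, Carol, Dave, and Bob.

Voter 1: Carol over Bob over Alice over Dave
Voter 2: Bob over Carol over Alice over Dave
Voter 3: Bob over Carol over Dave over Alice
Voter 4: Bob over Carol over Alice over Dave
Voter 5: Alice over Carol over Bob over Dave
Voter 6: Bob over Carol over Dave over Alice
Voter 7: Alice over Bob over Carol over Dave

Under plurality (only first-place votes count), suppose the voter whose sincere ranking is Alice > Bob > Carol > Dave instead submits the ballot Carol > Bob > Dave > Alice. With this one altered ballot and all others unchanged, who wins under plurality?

First-place totals with the altered ballot: Alice 1, Carol 2, Dave 0, Bob 4.
The winner is unchanged: still Bob.

Bob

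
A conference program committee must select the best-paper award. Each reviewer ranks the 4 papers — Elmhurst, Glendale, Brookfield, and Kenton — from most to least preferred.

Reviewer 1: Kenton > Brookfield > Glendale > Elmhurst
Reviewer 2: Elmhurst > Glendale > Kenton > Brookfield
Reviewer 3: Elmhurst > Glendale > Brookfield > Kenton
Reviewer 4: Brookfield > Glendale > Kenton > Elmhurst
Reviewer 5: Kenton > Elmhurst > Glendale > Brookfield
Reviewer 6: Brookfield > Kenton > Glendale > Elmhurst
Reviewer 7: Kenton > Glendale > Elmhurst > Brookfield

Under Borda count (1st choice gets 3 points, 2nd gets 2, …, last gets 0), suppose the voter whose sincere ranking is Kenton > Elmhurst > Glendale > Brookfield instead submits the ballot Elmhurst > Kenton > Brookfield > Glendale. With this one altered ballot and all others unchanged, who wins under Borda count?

Kenton

Borda totals with the altered ballot: Elmhurst 10, Glendale 10, Brookfield 10, Kenton 12.
The winner is unchanged: still Kenton.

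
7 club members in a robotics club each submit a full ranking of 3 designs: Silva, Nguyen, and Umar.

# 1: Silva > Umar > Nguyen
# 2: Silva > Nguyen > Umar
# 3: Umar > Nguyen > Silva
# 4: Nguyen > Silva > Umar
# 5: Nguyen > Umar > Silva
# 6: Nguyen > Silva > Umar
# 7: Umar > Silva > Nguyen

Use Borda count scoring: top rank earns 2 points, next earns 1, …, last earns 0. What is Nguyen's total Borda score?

Borda scores:
  Silva: 2 + 2 + 0 + 1 + 0 + 1 + 1 = 7
  Nguyen: 0 + 1 + 1 + 2 + 2 + 2 + 0 = 8
  Umar: 1 + 0 + 2 + 0 + 1 + 0 + 2 = 6

8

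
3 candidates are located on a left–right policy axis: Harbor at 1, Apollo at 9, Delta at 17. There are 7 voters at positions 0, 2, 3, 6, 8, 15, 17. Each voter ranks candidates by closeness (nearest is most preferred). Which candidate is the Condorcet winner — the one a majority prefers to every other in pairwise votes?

With single-peaked preferences on a line, the Condorcet winner is the candidate closest to the median voter.
The median voter (position 6) is closest to Apollo at 9.
Check: Apollo vs Harbor — voters closer to Apollo: 4 of 7.

Apollo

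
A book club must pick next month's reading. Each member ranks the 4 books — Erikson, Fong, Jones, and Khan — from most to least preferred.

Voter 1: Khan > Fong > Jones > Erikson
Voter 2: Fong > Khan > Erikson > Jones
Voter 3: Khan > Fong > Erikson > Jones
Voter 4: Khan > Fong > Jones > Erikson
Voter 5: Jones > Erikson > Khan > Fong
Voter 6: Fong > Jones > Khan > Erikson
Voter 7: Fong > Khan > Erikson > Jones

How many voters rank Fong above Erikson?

Ballots ranking Fong above Erikson: 6.
Ballots ranking Erikson above Fong: 1.
So 6 of 7 voters prefer Fong to Erikson.

6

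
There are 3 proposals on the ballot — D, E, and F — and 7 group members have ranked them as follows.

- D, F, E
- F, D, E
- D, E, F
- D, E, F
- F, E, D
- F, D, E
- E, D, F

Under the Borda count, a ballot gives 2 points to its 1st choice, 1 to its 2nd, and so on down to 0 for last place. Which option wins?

Borda scores:
  D: 2 + 1 + 2 + 2 + 0 + 1 + 1 = 9
  E: 0 + 0 + 1 + 1 + 1 + 0 + 2 = 5
  F: 1 + 2 + 0 + 0 + 2 + 2 + 0 = 7
D has the highest total.

D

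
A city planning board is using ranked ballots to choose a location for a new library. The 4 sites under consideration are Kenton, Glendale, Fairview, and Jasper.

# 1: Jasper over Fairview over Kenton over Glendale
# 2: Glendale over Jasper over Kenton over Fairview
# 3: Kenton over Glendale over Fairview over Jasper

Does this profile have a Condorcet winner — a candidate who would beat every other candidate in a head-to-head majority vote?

No

Head-to-head results (3 voters total):
Kenton vs Glendale: Kenton wins 2–1.
Kenton vs Fairview: Kenton wins 2–1.
Kenton vs Jasper: Jasper wins 2–1.
Glendale vs Fairview: Glendale wins 2–1.
Glendale vs Jasper: Glendale wins 2–1.
Fairview vs Jasper: Jasper wins 2–1.
No candidate beats all others: Kenton beats Glendale beats Jasper beats Kenton, a majority cycle.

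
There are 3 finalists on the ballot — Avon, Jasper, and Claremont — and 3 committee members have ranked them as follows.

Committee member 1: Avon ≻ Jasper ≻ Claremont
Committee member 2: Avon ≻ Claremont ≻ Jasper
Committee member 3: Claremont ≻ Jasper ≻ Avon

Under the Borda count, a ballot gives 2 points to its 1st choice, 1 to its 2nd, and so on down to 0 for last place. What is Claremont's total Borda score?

3

Borda scores:
  Avon: 2 + 2 + 0 = 4
  Jasper: 1 + 0 + 1 = 2
  Claremont: 0 + 1 + 2 = 3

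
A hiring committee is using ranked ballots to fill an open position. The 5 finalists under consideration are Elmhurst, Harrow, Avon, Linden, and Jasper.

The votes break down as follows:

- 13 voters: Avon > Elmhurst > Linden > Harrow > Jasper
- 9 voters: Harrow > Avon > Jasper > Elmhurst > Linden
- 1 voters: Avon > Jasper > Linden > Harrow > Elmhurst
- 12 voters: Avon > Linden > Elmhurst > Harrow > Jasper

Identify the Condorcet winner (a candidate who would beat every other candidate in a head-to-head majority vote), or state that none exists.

Avon

Head-to-head results (35 voters total):
Elmhurst vs Harrow: Elmhurst wins 25–10.
Elmhurst vs Avon: Avon wins 35–0.
Elmhurst vs Linden: Elmhurst wins 22–13.
Elmhurst vs Jasper: Elmhurst wins 25–10.
Harrow vs Avon: Avon wins 26–9.
Harrow vs Linden: Linden wins 26–9.
Harrow vs Jasper: Harrow wins 34–1.
Avon vs Linden: Avon wins 35–0.
Avon vs Jasper: Avon wins 35–0.
Linden vs Jasper: Linden wins 25–10.
Avon beats each rival — Elmhurst (35–0), Harrow (26–9), Linden (35–0), Jasper (35–0) — so Avon is the Condorcet winner.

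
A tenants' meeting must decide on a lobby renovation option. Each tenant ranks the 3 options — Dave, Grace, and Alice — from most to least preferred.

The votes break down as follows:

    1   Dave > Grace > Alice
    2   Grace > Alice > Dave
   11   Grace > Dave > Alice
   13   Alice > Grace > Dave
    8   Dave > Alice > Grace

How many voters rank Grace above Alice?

14

Ballots ranking Grace above Alice: 1+2+11 = 14.
Ballots ranking Alice above Grace: 13+8 = 21.
So 14 of 35 voters prefer Grace to Alice.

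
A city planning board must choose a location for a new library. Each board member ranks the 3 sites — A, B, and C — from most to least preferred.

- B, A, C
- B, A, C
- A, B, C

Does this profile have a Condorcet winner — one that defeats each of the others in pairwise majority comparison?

Head-to-head results (3 voters total):
A vs B: B wins 2–1.
A vs C: A wins 3–0.
B vs C: B wins 3–0.
B beats each rival — A (2–1), C (3–0) — so B is the Condorcet winner.

Yes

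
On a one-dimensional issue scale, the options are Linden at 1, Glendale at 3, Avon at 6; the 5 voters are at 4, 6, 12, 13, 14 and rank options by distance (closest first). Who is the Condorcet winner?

Avon

With single-peaked preferences on a line, the Condorcet winner is the candidate closest to the median voter.
The median voter (position 12) is closest to Avon at 6.
Check: Avon vs Glendale — voters closer to Avon: 4 of 5.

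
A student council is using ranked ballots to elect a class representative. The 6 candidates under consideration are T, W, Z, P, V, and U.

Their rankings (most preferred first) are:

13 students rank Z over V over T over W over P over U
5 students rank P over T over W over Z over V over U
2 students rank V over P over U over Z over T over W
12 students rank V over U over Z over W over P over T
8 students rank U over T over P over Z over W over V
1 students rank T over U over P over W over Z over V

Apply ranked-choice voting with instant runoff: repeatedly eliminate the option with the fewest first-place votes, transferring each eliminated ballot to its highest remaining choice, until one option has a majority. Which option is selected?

Z

Round 1: V 14, Z 13, U 8, P 5, T 1, W 0. W has the fewest and is eliminated.
Round 2: V 14, Z 13, U 8, P 5, T 1. T has the fewest and is eliminated.
Round 3: V 14, Z 13, U 9, P 5. P has the fewest and is eliminated.
Round 4: Z 18, V 14, U 9. U has the fewest and is eliminated.
Round 5: Z 27, V 14. Z has a majority.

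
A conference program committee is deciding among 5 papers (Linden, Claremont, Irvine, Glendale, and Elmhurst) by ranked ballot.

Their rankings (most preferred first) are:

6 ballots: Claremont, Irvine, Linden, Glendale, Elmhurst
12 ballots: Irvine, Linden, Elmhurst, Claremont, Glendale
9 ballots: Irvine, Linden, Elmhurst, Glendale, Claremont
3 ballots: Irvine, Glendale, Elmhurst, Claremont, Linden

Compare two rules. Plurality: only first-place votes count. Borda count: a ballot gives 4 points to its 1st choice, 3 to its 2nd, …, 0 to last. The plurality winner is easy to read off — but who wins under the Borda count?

Plurality first-place counts: Linden 0, Claremont 6, Irvine 24, Glendale 0, Elmhurst 0 → Irvine.
Borda totals: Linden 75, Claremont 39, Irvine 114, Glendale 24, Elmhurst 48 → Irvine.

Irvine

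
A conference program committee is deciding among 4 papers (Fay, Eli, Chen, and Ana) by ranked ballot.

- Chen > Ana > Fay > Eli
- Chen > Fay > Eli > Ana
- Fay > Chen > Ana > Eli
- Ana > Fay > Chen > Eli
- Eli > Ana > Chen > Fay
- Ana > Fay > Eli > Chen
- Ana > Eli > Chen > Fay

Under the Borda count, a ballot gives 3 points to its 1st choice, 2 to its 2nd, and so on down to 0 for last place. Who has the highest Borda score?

Ana

Borda scores:
  Fay: 1 + 2 + 3 + 2 + 0 + 2 + 0 = 10
  Eli: 0 + 1 + 0 + 0 + 3 + 1 + 2 = 7
  Chen: 3 + 3 + 2 + 1 + 1 + 0 + 1 = 11
  Ana: 2 + 0 + 1 + 3 + 2 + 3 + 3 = 14
Ana has the highest total.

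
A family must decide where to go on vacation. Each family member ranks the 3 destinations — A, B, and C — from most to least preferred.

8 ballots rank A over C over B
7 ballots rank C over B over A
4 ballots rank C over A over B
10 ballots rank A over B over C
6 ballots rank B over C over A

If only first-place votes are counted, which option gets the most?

First-place vote totals:
  A: 18
  B: 6
  C: 11
A has the most first-place votes.

A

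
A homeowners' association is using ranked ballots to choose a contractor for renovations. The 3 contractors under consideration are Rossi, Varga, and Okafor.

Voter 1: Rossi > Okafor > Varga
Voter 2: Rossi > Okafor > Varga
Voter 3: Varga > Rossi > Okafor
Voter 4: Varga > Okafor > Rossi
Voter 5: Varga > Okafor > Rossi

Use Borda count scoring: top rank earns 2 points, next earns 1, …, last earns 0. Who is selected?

Borda scores:
  Rossi: 2 + 2 + 1 + 0 + 0 = 5
  Varga: 0 + 0 + 2 + 2 + 2 = 6
  Okafor: 1 + 1 + 0 + 1 + 1 = 4
Varga has the highest total.

Varga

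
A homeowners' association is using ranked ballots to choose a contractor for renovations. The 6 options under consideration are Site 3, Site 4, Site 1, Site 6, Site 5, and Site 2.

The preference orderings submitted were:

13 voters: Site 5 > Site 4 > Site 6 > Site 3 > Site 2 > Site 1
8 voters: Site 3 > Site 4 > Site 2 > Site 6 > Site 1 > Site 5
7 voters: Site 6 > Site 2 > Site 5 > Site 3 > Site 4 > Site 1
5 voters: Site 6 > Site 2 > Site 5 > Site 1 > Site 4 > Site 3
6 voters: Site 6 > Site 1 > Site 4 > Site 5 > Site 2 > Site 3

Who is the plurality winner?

Site 6

First-place vote totals:
  Site 3: 8
  Site 4: 0
  Site 1: 0
  Site 6: 18
  Site 5: 13
  Site 2: 0
Site 6 has the most first-place votes.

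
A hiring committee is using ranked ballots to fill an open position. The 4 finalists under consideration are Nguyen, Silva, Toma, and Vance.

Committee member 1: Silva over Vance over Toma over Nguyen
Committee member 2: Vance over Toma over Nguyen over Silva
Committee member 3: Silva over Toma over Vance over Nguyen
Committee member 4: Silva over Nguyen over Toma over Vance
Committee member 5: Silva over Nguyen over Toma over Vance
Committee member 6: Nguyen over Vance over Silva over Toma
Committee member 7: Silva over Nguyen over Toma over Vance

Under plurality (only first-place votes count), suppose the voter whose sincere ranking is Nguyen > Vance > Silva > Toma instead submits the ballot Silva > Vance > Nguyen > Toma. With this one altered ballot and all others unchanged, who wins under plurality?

Silva

First-place totals with the altered ballot: Nguyen 0, Silva 6, Toma 0, Vance 1.
The winner is unchanged: still Silva.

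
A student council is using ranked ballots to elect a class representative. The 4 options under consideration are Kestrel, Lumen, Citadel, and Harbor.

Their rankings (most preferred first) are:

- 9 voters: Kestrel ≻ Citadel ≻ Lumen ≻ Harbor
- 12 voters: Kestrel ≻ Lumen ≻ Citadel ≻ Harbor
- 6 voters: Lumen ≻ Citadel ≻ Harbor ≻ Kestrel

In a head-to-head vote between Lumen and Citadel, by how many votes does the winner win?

Ballots ranking Lumen above Citadel: 12+6 = 18.
Ballots ranking Citadel above Lumen: 9.
Lumen wins 18–9, a margin of 9.

9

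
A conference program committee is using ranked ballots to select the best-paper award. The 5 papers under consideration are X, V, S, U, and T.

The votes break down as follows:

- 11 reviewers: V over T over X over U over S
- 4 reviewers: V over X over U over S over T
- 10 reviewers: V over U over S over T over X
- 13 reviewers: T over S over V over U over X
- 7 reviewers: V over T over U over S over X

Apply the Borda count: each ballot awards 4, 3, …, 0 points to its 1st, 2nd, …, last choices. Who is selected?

V

Borda scores:
  X: 11·2 + 4·3 + 10·0 + 13·0 + 7·0 = 34
  V: 11·4 + 4·4 + 10·4 + 13·2 + 7·4 = 154
  S: 11·0 + 4·1 + 10·2 + 13·3 + 7·1 = 70
  U: 11·1 + 4·2 + 10·3 + 13·1 + 7·2 = 76
  T: 11·3 + 4·0 + 10·1 + 13·4 + 7·3 = 116
V has the highest total.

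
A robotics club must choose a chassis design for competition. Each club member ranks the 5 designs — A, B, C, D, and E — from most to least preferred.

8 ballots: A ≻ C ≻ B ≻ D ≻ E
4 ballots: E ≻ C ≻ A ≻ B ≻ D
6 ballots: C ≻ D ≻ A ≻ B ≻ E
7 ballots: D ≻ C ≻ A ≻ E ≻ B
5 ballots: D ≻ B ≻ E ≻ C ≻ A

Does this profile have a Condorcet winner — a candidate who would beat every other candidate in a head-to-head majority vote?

Head-to-head results (30 voters total):
A vs B: A wins 25–5.
A vs C: C wins 22–8.
A vs D: D wins 18–12.
A vs E: A wins 21–9.
B vs C: C wins 25–5.
B vs D: D wins 18–12.
B vs E: B wins 19–11.
C vs D: C wins 18–12.
C vs E: C wins 21–9.
D vs E: D wins 26–4.
C beats each rival — A (22–8), B (25–5), D (18–12), E (21–9) — so C is the Condorcet winner.

Yes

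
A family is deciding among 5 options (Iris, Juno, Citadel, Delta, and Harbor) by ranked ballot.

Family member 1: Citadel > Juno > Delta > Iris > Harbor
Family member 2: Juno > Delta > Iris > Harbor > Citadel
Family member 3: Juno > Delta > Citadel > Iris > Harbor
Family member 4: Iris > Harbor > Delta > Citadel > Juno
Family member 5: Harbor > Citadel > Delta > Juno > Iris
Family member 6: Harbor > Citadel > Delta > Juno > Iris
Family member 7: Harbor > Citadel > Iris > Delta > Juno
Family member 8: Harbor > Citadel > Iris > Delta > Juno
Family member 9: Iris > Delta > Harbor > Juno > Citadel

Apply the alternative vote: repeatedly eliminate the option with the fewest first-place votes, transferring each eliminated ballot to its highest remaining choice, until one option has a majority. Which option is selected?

Round 1: Harbor 4, Iris 2, Juno 2, Citadel 1, Delta 0. Delta has the fewest and is eliminated.
Round 2: Harbor 4, Iris 2, Juno 2, Citadel 1. Citadel has the fewest and is eliminated.
Round 3: Harbor 4, Juno 3, Iris 2. Iris has the fewest and is eliminated.
Round 4: Harbor 6, Juno 3. Harbor has a majority.

Harbor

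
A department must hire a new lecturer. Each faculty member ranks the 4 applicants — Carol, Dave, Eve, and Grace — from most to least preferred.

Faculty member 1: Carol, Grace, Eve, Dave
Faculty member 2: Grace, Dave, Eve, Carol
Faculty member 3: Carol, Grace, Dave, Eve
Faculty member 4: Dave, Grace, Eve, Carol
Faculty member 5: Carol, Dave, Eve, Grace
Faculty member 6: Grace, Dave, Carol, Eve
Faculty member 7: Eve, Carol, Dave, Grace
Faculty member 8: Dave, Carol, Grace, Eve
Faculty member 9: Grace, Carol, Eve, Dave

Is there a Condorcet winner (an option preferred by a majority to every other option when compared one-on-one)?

Head-to-head results (9 voters total):
Carol vs Dave: Carol wins 5–4.
Carol vs Eve: Carol wins 6–3.
Carol vs Grace: Carol wins 5–4.
Dave vs Eve: Dave wins 6–3.
Dave vs Grace: Grace wins 5–4.
Eve vs Grace: Grace wins 7–2.
Carol beats each rival — Dave (5–4), Eve (6–3), Grace (5–4) — so Carol is the Condorcet winner.

Yes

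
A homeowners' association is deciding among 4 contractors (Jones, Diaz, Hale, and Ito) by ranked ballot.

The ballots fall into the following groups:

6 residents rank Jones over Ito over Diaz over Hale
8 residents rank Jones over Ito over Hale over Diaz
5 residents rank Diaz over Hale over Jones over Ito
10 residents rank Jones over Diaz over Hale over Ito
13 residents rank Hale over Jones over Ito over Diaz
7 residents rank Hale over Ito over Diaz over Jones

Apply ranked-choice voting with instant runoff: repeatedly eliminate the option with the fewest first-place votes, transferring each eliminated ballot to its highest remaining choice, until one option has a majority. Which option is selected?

Round 1: Jones 24, Hale 20, Diaz 5, Ito 0. Ito has the fewest and is eliminated.
Round 2: Jones 24, Hale 20, Diaz 5. Diaz has the fewest and is eliminated.
Round 3: Hale 25, Jones 24. Hale has a majority.

Hale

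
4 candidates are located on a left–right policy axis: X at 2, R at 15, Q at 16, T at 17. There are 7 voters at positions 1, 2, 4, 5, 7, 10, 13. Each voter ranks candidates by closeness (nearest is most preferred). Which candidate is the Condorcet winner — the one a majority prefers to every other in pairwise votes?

X

With single-peaked preferences on a line, the Condorcet winner is the candidate closest to the median voter.
The median voter (position 5) is closest to X at 2.
Check: X vs Q — voters closer to X: 5 of 7.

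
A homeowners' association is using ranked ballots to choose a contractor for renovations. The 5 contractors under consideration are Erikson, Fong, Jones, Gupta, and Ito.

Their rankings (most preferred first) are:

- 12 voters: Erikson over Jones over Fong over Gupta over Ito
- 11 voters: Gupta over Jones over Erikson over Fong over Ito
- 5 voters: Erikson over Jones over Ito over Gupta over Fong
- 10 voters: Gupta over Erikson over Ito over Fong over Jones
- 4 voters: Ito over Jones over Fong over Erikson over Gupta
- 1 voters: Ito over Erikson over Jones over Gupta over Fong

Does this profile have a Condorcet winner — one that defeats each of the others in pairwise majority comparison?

Head-to-head results (43 voters total):
Erikson vs Fong: Erikson wins 39–4.
Erikson vs Jones: Erikson wins 28–15.
Erikson vs Gupta: Erikson wins 22–21.
Erikson vs Ito: Erikson wins 38–5.
Fong vs Jones: Jones wins 33–10.
Fong vs Gupta: Gupta wins 27–16.
Fong vs Ito: Fong wins 23–20.
Jones vs Gupta: Jones wins 22–21.
Jones vs Ito: Jones wins 28–15.
Gupta vs Ito: Gupta wins 33–10.
Erikson beats each rival — Fong (39–4), Jones (28–15), Gupta (22–21), Ito (38–5) — so Erikson is the Condorcet winner.

Yes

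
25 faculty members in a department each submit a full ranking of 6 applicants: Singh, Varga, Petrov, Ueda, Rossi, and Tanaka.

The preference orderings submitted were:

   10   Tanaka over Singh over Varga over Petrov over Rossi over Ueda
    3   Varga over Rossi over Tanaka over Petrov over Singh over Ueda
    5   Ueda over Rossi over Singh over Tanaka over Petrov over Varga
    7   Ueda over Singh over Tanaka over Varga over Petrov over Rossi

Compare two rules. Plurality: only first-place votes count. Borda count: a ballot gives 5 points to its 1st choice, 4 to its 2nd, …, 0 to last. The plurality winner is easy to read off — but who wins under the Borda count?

Plurality first-place counts: Singh 0, Varga 3, Petrov 0, Ueda 12, Rossi 0, Tanaka 10 → Ueda.
Borda totals: Singh 86, Varga 59, Petrov 38, Ueda 60, Rossi 42, Tanaka 90 → Tanaka.

Tanaka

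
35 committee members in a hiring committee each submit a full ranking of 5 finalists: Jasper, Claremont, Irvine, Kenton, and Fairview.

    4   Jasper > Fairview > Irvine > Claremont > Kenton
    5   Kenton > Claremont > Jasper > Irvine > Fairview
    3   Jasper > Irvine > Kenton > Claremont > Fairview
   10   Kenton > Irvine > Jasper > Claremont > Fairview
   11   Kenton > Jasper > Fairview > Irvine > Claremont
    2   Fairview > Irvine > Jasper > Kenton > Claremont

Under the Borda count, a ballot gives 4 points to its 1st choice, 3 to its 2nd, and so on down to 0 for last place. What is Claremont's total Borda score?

Borda scores:
  Jasper: 4·4 + 5·2 + 3·4 + 10·2 + 11·3 + 2·2 = 95
  Claremont: 4·1 + 5·3 + 3·1 + 10·1 + 11·0 + 2·0 = 32
  Irvine: 4·2 + 5·1 + 3·3 + 10·3 + 11·1 + 2·3 = 69
  Kenton: 4·0 + 5·4 + 3·2 + 10·4 + 11·4 + 2·1 = 112
  Fairview: 4·3 + 5·0 + 3·0 + 10·0 + 11·2 + 2·4 = 42

32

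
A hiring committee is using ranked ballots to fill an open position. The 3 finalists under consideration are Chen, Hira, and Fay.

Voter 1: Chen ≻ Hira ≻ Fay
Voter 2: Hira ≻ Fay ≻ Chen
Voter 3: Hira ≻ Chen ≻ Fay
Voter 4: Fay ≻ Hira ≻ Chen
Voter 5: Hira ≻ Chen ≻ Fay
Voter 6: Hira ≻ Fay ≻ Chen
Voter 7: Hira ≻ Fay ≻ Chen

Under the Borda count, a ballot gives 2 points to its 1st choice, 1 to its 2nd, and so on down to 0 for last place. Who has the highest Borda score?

Hira

Borda scores:
  Chen: 2 + 0 + 1 + 0 + 1 + 0 + 0 = 4
  Hira: 1 + 2 + 2 + 1 + 2 + 2 + 2 = 12
  Fay: 0 + 1 + 0 + 2 + 0 + 1 + 1 = 5
Hira has the highest total.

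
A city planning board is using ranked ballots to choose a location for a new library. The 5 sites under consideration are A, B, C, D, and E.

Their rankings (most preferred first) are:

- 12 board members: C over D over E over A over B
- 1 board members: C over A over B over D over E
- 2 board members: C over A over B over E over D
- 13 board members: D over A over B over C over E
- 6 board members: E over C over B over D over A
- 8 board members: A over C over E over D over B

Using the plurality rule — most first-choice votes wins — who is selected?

C

First-place vote totals:
  A: 8
  B: 0
  C: 15
  D: 13
  E: 6
C has the most first-place votes.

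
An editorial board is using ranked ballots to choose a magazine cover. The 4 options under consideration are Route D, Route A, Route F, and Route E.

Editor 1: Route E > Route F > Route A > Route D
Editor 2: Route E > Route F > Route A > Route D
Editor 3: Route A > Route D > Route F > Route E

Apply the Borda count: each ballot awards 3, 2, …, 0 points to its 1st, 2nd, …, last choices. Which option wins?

Route E

Borda scores:
  Route D: 0 + 0 + 2 = 2
  Route A: 1 + 1 + 3 = 5
  Route F: 2 + 2 + 1 = 5
  Route E: 3 + 3 + 0 = 6
Route E has the highest total.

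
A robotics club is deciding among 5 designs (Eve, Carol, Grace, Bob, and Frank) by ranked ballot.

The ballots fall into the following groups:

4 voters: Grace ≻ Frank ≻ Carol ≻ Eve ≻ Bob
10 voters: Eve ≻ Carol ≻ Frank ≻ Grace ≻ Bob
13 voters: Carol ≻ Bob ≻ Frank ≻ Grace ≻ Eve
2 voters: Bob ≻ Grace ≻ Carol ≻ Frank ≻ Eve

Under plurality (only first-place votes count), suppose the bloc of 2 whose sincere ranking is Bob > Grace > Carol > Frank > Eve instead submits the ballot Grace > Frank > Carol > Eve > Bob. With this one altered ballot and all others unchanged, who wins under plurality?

Carol

First-place totals with the altered ballot: Eve 10, Carol 13, Grace 6, Bob 0, Frank 0.
The winner is unchanged: still Carol.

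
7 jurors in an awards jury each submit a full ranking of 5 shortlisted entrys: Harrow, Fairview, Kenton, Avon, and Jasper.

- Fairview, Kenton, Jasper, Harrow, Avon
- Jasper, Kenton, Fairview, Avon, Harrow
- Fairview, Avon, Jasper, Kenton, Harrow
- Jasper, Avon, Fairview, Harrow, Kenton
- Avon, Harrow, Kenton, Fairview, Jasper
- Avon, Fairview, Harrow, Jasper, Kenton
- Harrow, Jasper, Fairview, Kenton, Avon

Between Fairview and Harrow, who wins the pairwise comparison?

Fairview

Ballots ranking Fairview above Harrow: 5.
Ballots ranking Harrow above Fairview: 2.
Fairview wins the head-to-head, 5–2.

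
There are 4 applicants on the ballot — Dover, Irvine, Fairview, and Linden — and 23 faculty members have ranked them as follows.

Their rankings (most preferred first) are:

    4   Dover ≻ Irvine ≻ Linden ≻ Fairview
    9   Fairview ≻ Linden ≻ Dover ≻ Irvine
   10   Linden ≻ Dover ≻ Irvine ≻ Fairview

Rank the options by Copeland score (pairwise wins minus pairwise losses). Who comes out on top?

Linden

Pairwise results:
  Dover vs Irvine: Dover wins 23–0.
  Dover vs Fairview: Dover wins 14–9.
  Dover vs Linden: Linden wins 19–4.
  Irvine vs Fairview: Irvine wins 14–9.
  Irvine vs Linden: Linden wins 19–4.
  Fairview vs Linden: Linden wins 14–9.
Copeland scores (wins − losses):
  Dover: 2 − 1 = 1
  Irvine: 1 − 2 = -1
  Fairview: 0 − 3 = -3
  Linden: 3 − 0 = 3
Linden has the best Copeland score.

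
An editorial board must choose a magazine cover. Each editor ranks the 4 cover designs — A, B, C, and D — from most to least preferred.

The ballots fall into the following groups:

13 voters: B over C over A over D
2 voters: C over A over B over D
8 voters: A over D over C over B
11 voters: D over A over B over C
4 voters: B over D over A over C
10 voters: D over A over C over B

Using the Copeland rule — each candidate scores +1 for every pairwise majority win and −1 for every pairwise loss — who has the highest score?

Pairwise results:
  A vs B: A wins 31–17.
  A vs C: A wins 33–15.
  A vs D: D wins 25–23.
  B vs C: B wins 28–20.
  B vs D: D wins 29–19.
  C vs D: D wins 33–15.
Copeland scores (wins − losses):
  A: 2 − 1 = 1
  B: 1 − 2 = -1
  C: 0 − 3 = -3
  D: 3 − 0 = 3
D has the best Copeland score.

D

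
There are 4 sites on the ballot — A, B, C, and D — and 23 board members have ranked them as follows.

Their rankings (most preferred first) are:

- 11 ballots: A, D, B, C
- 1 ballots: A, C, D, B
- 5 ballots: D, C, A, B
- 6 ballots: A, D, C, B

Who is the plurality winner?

First-place vote totals:
  A: 18
  B: 0
  C: 0
  D: 5
A has the most first-place votes.

A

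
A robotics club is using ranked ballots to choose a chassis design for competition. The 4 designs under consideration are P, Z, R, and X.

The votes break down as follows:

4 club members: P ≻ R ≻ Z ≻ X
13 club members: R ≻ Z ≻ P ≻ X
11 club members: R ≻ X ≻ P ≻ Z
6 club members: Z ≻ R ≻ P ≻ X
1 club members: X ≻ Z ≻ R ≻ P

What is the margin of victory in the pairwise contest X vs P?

11

Ballots ranking X above P: 11+1 = 12.
Ballots ranking P above X: 4+13+6 = 23.
P wins 23–12, a margin of 11.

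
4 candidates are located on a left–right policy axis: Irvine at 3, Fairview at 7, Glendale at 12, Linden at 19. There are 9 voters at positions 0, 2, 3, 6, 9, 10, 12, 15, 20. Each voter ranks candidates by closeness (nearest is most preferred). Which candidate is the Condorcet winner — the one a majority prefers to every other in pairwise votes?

Fairview

With single-peaked preferences on a line, the Condorcet winner is the candidate closest to the median voter.
The median voter (position 9) is closest to Fairview at 7.
Check: Fairview vs Irvine — voters closer to Fairview: 6 of 9.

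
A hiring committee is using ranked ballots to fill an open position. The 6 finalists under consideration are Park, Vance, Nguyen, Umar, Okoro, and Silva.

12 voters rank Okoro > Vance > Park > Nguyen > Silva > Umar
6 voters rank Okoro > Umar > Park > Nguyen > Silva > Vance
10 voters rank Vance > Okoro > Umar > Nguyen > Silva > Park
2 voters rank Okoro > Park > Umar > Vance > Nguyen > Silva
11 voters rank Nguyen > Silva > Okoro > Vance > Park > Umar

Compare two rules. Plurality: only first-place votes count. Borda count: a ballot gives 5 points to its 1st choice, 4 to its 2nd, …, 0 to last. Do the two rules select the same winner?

Yes

Plurality first-place counts: Park 0, Vance 10, Nguyen 11, Umar 0, Okoro 20, Silva 0 → Okoro.
Borda totals: Park 73, Vance 124, Nguyen 113, Umar 60, Okoro 173, Silva 72 → Okoro.
The two rules agree on Okoro.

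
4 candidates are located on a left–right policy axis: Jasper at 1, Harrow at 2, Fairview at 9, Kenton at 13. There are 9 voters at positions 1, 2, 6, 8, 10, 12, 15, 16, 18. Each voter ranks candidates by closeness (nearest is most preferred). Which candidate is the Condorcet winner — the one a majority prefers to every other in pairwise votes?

Fairview

With single-peaked preferences on a line, the Condorcet winner is the candidate closest to the median voter.
The median voter (position 10) is closest to Fairview at 9.
Check: Fairview vs Harrow — voters closer to Fairview: 7 of 9.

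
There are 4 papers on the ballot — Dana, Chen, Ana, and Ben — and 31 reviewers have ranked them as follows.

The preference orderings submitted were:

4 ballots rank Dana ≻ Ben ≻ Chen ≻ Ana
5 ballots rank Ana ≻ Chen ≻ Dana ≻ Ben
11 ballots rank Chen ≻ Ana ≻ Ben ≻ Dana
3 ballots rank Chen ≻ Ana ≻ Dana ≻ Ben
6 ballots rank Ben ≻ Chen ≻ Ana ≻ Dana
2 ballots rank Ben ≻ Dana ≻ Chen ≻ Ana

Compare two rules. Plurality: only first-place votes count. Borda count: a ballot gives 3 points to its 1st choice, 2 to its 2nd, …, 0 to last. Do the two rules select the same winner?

Yes

Plurality first-place counts: Dana 4, Chen 14, Ana 5, Ben 8 → Chen.
Borda totals: Dana 24, Chen 70, Ana 49, Ben 43 → Chen.
The two rules agree on Chen.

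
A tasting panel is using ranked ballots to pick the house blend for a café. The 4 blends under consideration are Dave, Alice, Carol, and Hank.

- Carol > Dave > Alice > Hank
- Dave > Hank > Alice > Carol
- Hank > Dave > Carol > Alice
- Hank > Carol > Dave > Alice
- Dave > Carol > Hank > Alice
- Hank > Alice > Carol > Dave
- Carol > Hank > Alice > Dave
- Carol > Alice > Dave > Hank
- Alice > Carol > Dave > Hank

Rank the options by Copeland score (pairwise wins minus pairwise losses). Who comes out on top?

Pairwise results:
  Dave vs Alice: Dave wins 5–4.
  Dave vs Carol: Carol wins 6–3.
  Dave vs Hank: Dave wins 5–4.
  Alice vs Carol: Carol wins 6–3.
  Alice vs Hank: Hank wins 6–3.
  Carol vs Hank: Carol wins 5–4.
Copeland scores (wins − losses):
  Dave: 2 − 1 = 1
  Alice: 0 − 3 = -3
  Carol: 3 − 0 = 3
  Hank: 1 − 2 = -1
Carol has the best Copeland score.

Carol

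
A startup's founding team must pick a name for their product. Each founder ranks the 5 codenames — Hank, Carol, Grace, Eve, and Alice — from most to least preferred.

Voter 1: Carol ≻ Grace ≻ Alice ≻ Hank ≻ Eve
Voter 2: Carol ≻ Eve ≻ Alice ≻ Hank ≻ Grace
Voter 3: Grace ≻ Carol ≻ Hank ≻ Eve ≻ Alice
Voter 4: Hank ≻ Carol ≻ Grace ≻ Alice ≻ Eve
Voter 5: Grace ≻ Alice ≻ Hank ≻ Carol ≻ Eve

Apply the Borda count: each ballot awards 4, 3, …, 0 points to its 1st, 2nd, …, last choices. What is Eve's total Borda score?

4

Borda scores:
  Hank: 1 + 1 + 2 + 4 + 2 = 10
  Carol: 4 + 4 + 3 + 3 + 1 = 15
  Grace: 3 + 0 + 4 + 2 + 4 = 13
  Eve: 0 + 3 + 1 + 0 + 0 = 4
  Alice: 2 + 2 + 0 + 1 + 3 = 8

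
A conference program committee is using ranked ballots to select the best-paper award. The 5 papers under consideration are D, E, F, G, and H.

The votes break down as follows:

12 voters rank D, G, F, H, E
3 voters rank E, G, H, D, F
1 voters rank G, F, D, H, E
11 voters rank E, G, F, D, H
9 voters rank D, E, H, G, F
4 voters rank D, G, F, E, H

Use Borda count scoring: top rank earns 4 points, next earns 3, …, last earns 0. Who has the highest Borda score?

D

Borda scores:
  D: 12·4 + 3·1 + 2 + 11·1 + 9·4 + 4·4 = 116
  E: 12·0 + 3·4 + 0 + 11·4 + 9·3 + 4·1 = 87
  F: 12·2 + 3·0 + 3 + 11·2 + 9·0 + 4·2 = 57
  G: 12·3 + 3·3 + 4 + 11·3 + 9·1 + 4·3 = 103
  H: 12·1 + 3·2 + 1 + 11·0 + 9·2 + 4·0 = 37
D has the highest total.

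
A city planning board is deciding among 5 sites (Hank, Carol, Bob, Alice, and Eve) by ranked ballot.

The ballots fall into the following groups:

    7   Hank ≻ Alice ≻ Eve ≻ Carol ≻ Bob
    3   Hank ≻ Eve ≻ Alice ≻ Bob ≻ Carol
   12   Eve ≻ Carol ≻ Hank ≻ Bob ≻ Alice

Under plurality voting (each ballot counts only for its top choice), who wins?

Eve

First-place vote totals:
  Hank: 10
  Carol: 0
  Bob: 0
  Alice: 0
  Eve: 12
Eve has the most first-place votes.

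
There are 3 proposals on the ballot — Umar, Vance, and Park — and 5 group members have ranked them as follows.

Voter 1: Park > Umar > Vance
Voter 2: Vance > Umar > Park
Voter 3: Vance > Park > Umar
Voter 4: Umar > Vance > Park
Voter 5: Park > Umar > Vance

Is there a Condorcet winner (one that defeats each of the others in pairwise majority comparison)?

No

Head-to-head results (5 voters total):
Umar vs Vance: Umar wins 3–2.
Umar vs Park: Park wins 3–2.
Vance vs Park: Vance wins 3–2.
No candidate beats all others: Umar beats Vance beats Park beats Umar, a majority cycle.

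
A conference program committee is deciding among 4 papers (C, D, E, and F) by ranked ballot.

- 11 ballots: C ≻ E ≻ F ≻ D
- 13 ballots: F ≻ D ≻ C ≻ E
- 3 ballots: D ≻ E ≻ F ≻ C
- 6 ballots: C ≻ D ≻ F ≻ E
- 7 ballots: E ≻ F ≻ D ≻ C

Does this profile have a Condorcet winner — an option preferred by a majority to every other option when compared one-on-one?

Head-to-head results (40 voters total):
C vs D: D wins 23–17.
C vs E: C wins 30–10.
C vs F: F wins 23–17.
D vs E: D wins 22–18.
D vs F: F wins 31–9.
E vs F: E wins 21–19.
No candidate beats all others: C beats E beats F beats C, a majority cycle.

No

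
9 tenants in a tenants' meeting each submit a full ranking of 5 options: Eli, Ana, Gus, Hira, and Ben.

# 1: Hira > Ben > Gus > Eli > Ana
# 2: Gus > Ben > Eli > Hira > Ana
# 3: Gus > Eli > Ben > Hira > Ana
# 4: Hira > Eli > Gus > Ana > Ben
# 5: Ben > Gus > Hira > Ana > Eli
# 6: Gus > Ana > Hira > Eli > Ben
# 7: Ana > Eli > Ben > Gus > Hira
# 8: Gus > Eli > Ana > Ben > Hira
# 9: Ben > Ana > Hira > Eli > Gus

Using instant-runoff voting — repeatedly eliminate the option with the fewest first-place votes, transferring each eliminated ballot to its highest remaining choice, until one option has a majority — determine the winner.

Round 1: Gus 4, Hira 2, Ben 2, Ana 1, Eli 0. Eli has the fewest and is eliminated.
Round 2: Gus 4, Hira 2, Ben 2, Ana 1. Ana has the fewest and is eliminated.
Round 3: Gus 4, Ben 3, Hira 2. Hira has the fewest and is eliminated.
Round 4: Gus 5, Ben 4. Gus has a majority.

Gus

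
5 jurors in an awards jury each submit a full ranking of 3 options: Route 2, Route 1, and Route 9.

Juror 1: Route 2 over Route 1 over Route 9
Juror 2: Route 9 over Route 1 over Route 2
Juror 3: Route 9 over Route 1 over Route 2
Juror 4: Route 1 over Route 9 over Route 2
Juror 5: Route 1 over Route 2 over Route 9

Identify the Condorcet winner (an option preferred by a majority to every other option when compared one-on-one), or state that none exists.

Route 1

Head-to-head results (5 voters total):
Route 2 vs Route 1: Route 1 wins 4–1.
Route 2 vs Route 9: Route 9 wins 3–2.
Route 1 vs Route 9: Route 1 wins 3–2.
Route 1 beats each rival — Route 2 (4–1), Route 9 (3–2) — so Route 1 is the Condorcet winner.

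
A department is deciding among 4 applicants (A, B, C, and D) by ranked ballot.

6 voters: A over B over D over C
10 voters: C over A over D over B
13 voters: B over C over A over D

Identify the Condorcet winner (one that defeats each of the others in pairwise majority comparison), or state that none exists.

None — there is no Condorcet winner

Head-to-head results (29 voters total):
A vs B: A wins 16–13.
A vs C: C wins 23–6.
A vs D: A wins 29–0.
B vs C: B wins 19–10.
B vs D: B wins 19–10.
C vs D: C wins 23–6.
No candidate beats all others: A beats B beats C beats A, a majority cycle.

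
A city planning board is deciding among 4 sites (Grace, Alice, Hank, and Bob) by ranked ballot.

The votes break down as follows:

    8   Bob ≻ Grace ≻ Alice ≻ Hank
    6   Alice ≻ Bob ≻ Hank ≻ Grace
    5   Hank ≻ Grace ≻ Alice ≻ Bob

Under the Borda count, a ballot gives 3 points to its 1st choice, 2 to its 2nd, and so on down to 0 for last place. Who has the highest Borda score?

Borda scores:
  Grace: 8·2 + 6·0 + 5·2 = 26
  Alice: 8·1 + 6·3 + 5·1 = 31
  Hank: 8·0 + 6·1 + 5·3 = 21
  Bob: 8·3 + 6·2 + 5·0 = 36
Bob has the highest total.

Bob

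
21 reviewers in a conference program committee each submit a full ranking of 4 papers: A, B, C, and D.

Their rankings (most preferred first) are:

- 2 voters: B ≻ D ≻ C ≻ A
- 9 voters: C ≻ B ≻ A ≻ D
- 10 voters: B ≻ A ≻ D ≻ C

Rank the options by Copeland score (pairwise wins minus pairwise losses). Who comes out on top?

B

Pairwise results:
  A vs B: B wins 21–0.
  A vs C: C wins 11–10.
  A vs D: A wins 19–2.
  B vs C: B wins 12–9.
  B vs D: B wins 21–0.
  C vs D: D wins 12–9.
Copeland scores (wins − losses):
  A: 1 − 2 = -1
  B: 3 − 0 = 3
  C: 1 − 2 = -1
  D: 1 − 2 = -1
B has the best Copeland score.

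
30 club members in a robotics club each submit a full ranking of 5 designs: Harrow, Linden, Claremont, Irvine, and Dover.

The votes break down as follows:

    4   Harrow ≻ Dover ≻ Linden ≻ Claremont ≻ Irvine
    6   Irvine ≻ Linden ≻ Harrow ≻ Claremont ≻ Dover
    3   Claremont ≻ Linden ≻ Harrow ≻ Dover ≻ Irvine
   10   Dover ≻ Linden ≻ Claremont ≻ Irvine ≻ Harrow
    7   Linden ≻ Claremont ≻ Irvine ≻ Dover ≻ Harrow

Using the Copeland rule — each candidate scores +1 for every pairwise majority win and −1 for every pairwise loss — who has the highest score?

Linden

Pairwise results:
  Harrow vs Linden: Linden wins 26–4.
  Harrow vs Claremont: Claremont wins 20–10.
  Harrow vs Irvine: Irvine wins 23–7.
  Harrow vs Dover: Dover wins 17–13.
  Linden vs Claremont: Linden wins 27–3.
  Linden vs Irvine: Linden wins 24–6.
  Linden vs Dover: Linden wins 16–14.
  Claremont vs Irvine: Claremont wins 24–6.
  Claremont vs Dover: Claremont wins 16–14.
  Irvine vs Dover: Dover wins 17–13.
Copeland scores (wins − losses):
  Harrow: 0 − 4 = -4
  Linden: 4 − 0 = 4
  Claremont: 3 − 1 = 2
  Irvine: 1 − 3 = -2
  Dover: 2 − 2 = 0
Linden has the best Copeland score.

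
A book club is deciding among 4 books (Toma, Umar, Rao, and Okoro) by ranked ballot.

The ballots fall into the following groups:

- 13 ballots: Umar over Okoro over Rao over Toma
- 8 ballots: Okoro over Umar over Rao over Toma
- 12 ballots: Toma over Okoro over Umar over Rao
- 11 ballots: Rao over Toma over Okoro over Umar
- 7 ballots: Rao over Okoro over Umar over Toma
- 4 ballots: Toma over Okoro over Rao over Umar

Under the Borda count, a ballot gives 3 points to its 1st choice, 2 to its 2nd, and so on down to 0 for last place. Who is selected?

Borda scores:
  Toma: 13·0 + 8·0 + 12·3 + 11·2 + 7·0 + 4·3 = 70
  Umar: 13·3 + 8·2 + 12·1 + 11·0 + 7·1 + 4·0 = 74
  Rao: 13·1 + 8·1 + 12·0 + 11·3 + 7·3 + 4·1 = 79
  Okoro: 13·2 + 8·3 + 12·2 + 11·1 + 7·2 + 4·2 = 107
Okoro has the highest total.

Okoro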